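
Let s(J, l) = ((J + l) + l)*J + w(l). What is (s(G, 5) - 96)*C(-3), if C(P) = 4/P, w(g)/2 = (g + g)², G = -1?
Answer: -380/3 ≈ -126.67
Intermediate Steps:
w(g) = 8*g² (w(g) = 2*(g + g)² = 2*(2*g)² = 2*(4*g²) = 8*g²)
s(J, l) = 8*l² + J*(J + 2*l) (s(J, l) = ((J + l) + l)*J + 8*l² = (J + 2*l)*J + 8*l² = J*(J + 2*l) + 8*l² = 8*l² + J*(J + 2*l))
(s(G, 5) - 96)*C(-3) = (((-1)² + 8*5² + 2*(-1)*5) - 96)*(4/(-3)) = ((1 + 8*25 - 10) - 96)*(4*(-⅓)) = ((1 + 200 - 10) - 96)*(-4/3) = (191 - 96)*(-4/3) = 95*(-4/3) = -380/3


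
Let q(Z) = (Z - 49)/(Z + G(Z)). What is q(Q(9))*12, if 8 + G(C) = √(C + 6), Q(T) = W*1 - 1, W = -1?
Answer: 153/2 ≈ 76.500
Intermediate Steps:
Q(T) = -2 (Q(T) = -1*1 - 1 = -1 - 1 = -2)
G(C) = -8 + √(6 + C) (G(C) = -8 + √(C + 6) = -8 + √(6 + C))
q(Z) = (-49 + Z)/(-8 + Z + √(6 + Z)) (q(Z) = (Z - 49)/(Z + (-8 + √(6 + Z))) = (-49 + Z)/(-8 + Z + √(6 + Z)))
q(Q(9))*12 = ((-49 - 2)/(-8 - 2 + √(6 - 2)))*12 = (-51/(-8 - 2 + √4))*12 = (-51/(-8 - 2 + 2))*12 = (-51/(-8))*12 = -⅛*(-51)*12 = (51/8)*12 = 153/2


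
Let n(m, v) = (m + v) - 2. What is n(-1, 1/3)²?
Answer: 64/9 ≈ 7.1111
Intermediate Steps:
n(m, v) = -2 + m + v
n(-1, 1/3)² = (-2 - 1 + 1/3)² = (-2 - 1 + ⅓)² = (-8/3)² = 64/9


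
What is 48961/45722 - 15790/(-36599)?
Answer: 2513874019/1673379478 ≈ 1.5023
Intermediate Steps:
48961/45722 - 15790/(-36599) = 48961*(1/45722) - 15790*(-1/36599) = 48961/45722 + 15790/36599 = 2513874019/1673379478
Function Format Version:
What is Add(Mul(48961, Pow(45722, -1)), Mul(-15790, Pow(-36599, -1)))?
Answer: Rational(2513874019, 1673379478) ≈ 1.5023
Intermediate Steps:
Add(Mul(48961, Pow(45722, -1)), Mul(-15790, Pow(-36599, -1))) = Add(Mul(48961, Rational(1, 45722)), Mul(-15790, Rational(-1, 36599))) = Add(Rational(48961, 45722), Rational(15790, 36599)) = Rational(2513874019, 1673379478)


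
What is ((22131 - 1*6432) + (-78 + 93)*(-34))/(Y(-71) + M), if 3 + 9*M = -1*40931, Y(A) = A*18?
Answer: -136701/52436 ≈ -2.6070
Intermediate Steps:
Y(A) = 18*A
M = -40934/9 (M = -⅓ + (-1*40931)/9 = -⅓ + (⅑)*(-40931) = -⅓ - 40931/9 = -40934/9 ≈ -4548.2)
((22131 - 1*6432) + (-78 + 93)*(-34))/(Y(-71) + M) = ((22131 - 1*6432) + (-78 + 93)*(-34))/(18*(-71) - 40934/9) = ((22131 - 6432) + 15*(-34))/(-1278 - 40934/9) = (15699 - 510)/(-52436/9) = 15189*(-9/52436) = -136701/52436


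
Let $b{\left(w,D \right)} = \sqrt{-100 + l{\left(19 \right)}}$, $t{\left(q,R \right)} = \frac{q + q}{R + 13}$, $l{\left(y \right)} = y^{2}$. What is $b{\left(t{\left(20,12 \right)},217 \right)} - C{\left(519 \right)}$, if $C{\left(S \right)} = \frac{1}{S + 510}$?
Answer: $- \frac{1}{1029} + 3 \sqrt{29} \approx 16.155$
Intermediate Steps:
$t{\left(q,R \right)} = \frac{2 q}{13 + R}$
$C{\left(S \right)} = \frac{1}{510 + S}$
$b{\left(w,D \right)} = 3 \sqrt{29}$ ($b{\left(w,D \right)} = \sqrt{-100 + 19^{2}} = \sqrt{-100 + 361} = \sqrt{261} = 3 \sqrt{29}$)
$b{\left(t{\left(20,12 \right)},217 \right)} - C{\left(519 \right)} = 3 \sqrt{29} - \frac{1}{510 + 519} = 3 \sqrt{29} - \frac{1}{1029} = - \frac{1}{1029} + 3 \sqrt{29}$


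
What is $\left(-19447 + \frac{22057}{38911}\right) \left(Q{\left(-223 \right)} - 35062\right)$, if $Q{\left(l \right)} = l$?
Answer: $\frac{26699459445600}{38911} \approx 6.8617 \cdot 10^{8}$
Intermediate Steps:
$\left(-19447 + \frac{22057}{38911}\right) \left(Q{\left(-223 \right)} - 35062\right) = \left(-19447 + \frac{22057}{38911}\right) \left(-223 - 35062\right) = \left(-19447 + 22057 \cdot \frac{1}{38911}\right) \left(-35285\right) = \left(-19447 + \frac{22057}{38911}\right) \left(-35285\right) = \left(- \frac{756680160}{38911}\right) \left(-35285\right) = \frac{26699459445600}{38911}$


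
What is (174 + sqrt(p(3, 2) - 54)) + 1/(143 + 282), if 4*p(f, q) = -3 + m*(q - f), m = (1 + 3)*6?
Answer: 73951/425 + 9*I*sqrt(3)/2 ≈ 174.0 + 7.7942*I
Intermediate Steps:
m = 24 (m = 4*6 = 24)
p(f, q) = -3/4 - 6*f + 6*q (p(f, q) = (-3 + 24*(q - f))/4 = (-3 + (-24*f + 24*q))/4 = (-3 - 24*f + 24*q)/4 = -3/4 - 6*f + 6*q)
(174 + sqrt(p(3, 2) - 54)) + 1/(143 + 282) = (174 + sqrt((-3/4 - 6*3 + 6*2) - 54)) + 1/(143 + 282) = (174 + sqrt((-3/4 - 18 + 12) - 54)) + 1/425 = (174 + sqrt(-27/4 - 54)) + 1/425 = (174 + sqrt(-243/4)) + 1/425 = (174 + 9*I*sqrt(3)/2) + 1/425 = 73951/425 + 9*I*sqrt(3)/2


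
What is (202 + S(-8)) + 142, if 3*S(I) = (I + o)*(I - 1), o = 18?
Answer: 314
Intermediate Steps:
S(I) = (-1 + I)*(18 + I)/3 (S(I) = ((I + 18)*(I - 1))/3 = ((18 + I)*(-1 + I))/3 = ((-1 + I)*(18 + I))/3 = (-1 + I)*(18 + I)/3)
(202 + S(-8)) + 142 = (202 + (-6 + (⅓)*(-8)² + (17/3)*(-8))) + 142 = (202 + (-6 + (⅓)*64 - 136/3)) + 142 = (202 + (-6 + 64/3 - 136/3)) + 142 = (202 - 30) + 142 = 172 + 142 = 314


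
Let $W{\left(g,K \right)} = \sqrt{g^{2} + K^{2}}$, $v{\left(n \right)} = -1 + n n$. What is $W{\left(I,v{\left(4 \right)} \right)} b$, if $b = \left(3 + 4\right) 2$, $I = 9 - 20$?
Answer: $14 \sqrt{346} \approx 260.42$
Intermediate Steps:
$I = -11$
$b = 14$ ($b = 7 \cdot 2 = 14$)
$v{\left(n \right)} = -1 + n^{2}$
$W{\left(g,K \right)} = \sqrt{K^{2} + g^{2}}$
$W{\left(I,v{\left(4 \right)} \right)} b = \sqrt{\left(-1 + 4^{2}\right)^{2} + \left(-11\right)^{2}} \cdot 14 = \sqrt{\left(-1 + 16\right)^{2} + 121} \cdot 14 = \sqrt{15^{2} + 121} \cdot 14 = \sqrt{225 + 121} \cdot 14 = \sqrt{346} \cdot 14 = 14 \sqrt{346}$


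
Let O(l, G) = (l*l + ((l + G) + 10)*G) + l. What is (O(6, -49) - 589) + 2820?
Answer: 3890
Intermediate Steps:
O(l, G) = l + l**2 + G*(10 + G + l) (O(l, G) = (l**2 + ((G + l) + 10)*G) + l = (l**2 + (10 + G + l)*G) + l = (l**2 + G*(10 + G + l)) + l = l + l**2 + G*(10 + G + l))
(O(6, -49) - 589) + 2820 = ((6 + (-49)**2 + 6**2 + 10*(-49) - 49*6) - 589) + 2820 = ((6 + 2401 + 36 - 490 - 294) - 589) + 2820 = (1659 - 589) + 2820 = 1070 + 2820 = 3890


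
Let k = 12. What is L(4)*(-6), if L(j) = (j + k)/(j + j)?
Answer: -12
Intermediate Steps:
L(j) = (12 + j)/(2*j) (L(j) = (j + 12)/(j + j) = (12 + j)/((2*j)) = (12 + j)*(1/(2*j)) = (12 + j)/(2*j))
L(4)*(-6) = ((½)*(12 + 4)/4)*(-6) = ((½)*(¼)*16)*(-6) = 2*(-6) = -12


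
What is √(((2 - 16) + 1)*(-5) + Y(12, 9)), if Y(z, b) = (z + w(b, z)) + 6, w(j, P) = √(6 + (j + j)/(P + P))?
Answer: √(332 + 6*√3)/2 ≈ 9.2519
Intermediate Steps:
w(j, P) = √(6 + j/P) (w(j, P) = √(6 + (2*j)/((2*P))) = √(6 + (2*j)*(1/(2*P))) = √(6 + j/P))
Y(z, b) = 6 + z + √(6 + b/z) (Y(z, b) = (z + √(6 + b/z)) + 6 = 6 + z + √(6 + b/z))
√(((2 - 16) + 1)*(-5) + Y(12, 9)) = √(((2 - 16) + 1)*(-5) + (6 + 12 + √(6 + 9/12))) = √((-14 + 1)*(-5) + (6 + 12 + √(6 + 9*(1/12)))) = √(-13*(-5) + (6 + 12 + √(6 + ¾))) = √(65 + (6 + 12 + √(27/4))) = √(65 + (6 + 12 + 3*√3/2)) = √(65 + (18 + 3*√3/2)) = √(83 + 3*√3/2)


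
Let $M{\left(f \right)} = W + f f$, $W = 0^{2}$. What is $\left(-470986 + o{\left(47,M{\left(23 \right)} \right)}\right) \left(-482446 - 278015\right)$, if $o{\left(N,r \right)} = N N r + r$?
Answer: $-530880865944$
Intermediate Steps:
$W = 0$
$M{\left(f \right)} = f^{2}$ ($M{\left(f \right)} = 0 + f f = 0 + f^{2} = f^{2}$)
$o{\left(N,r \right)} = r + r N^{2}$ ($o{\left(N,r \right)} = N^{2} r + r = r N^{2} + r = r + r N^{2}$)
$\left(-470986 + o{\left(47,M{\left(23 \right)} \right)}\right) \left(-482446 - 278015\right) = \left(-470986 + 23^{2} \left(1 + 47^{2}\right)\right) \left(-482446 - 278015\right) = \left(-470986 + 529 \left(1 + 2209\right)\right) \left(-760461\right) = \left(-470986 + 529 \cdot 2210\right) \left(-760461\right) = \left(-470986 + 1169090\right) \left(-760461\right) = 698104 \left(-760461\right) = -530880865944$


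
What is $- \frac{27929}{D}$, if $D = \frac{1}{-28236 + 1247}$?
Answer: $753775781$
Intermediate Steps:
$D = - \frac{1}{26989}$ ($D = \frac{1}{-26989} = - \frac{1}{26989} \approx -3.7052 \cdot 10^{-5}$)
$- \frac{27929}{D} = - \frac{27929}{- \frac{1}{26989}} = \left(-27929\right) \left(-26989\right) = 753775781$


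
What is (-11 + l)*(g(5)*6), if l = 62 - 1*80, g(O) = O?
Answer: -870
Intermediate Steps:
l = -18 (l = 62 - 80 = -18)
(-11 + l)*(g(5)*6) = (-11 - 18)*(5*6) = -29*30 = -870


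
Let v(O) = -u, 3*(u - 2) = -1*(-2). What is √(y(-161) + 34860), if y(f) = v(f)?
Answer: 2*√78429/3 ≈ 186.70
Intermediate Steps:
u = 8/3 (u = 2 + (-1*(-2))/3 = 2 + (⅓)*2 = 2 + ⅔ = 8/3 ≈ 2.6667)
v(O) = -8/3 (v(O) = -1*8/3 = -8/3)
y(f) = -8/3
√(y(-161) + 34860) = √(-8/3 + 34860) = √(104572/3) = 2*√78429/3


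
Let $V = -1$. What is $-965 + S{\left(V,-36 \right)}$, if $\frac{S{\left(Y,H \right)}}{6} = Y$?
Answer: $-971$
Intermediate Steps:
$S{\left(Y,H \right)} = 6 Y$
$-965 + S{\left(V,-36 \right)} = -965 + 6 \left(-1\right) = -965 - 6 = -971$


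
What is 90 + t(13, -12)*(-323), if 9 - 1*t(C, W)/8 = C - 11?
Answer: -17998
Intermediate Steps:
t(C, W) = 160 - 8*C (t(C, W) = 72 - 8*(C - 11) = 72 - 8*(-11 + C) = 72 + (88 - 8*C) = 160 - 8*C)
90 + t(13, -12)*(-323) = 90 + (160 - 8*13)*(-323) = 90 + (160 - 104)*(-323) = 90 + 56*(-323) = 90 - 18088 = -17998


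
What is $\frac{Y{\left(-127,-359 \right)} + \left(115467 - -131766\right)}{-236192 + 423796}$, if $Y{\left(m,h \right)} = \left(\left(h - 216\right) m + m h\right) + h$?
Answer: $\frac{91373}{46901} \approx 1.9482$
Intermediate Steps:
$Y{\left(m,h \right)} = h + h m + m \left(-216 + h\right)$ ($Y{\left(m,h \right)} = \left(\left(-216 + h\right) m + h m\right) + h = \left(m \left(-216 + h\right) + h m\right) + h = \left(h m + m \left(-216 + h\right)\right) + h = h + h m + m \left(-216 + h\right)$)
$\frac{Y{\left(-127,-359 \right)} + \left(115467 - -131766\right)}{-236192 + 423796} = \frac{\left(-359 - -27432 + 2 \left(-359\right) \left(-127\right)\right) + \left(115467 - -131766\right)}{-236192 + 423796} = \frac{\left(-359 + 27432 + 91186\right) + \left(115467 + 131766\right)}{187604} = \left(118259 + 247233\right) \frac{1}{187604} = 365492 \cdot \frac{1}{187604} = \frac{91373}{46901}$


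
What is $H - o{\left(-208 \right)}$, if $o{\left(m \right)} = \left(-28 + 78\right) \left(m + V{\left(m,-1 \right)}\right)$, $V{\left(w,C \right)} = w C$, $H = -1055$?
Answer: $-1055$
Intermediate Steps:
$V{\left(w,C \right)} = C w$
$o{\left(m \right)} = 0$ ($o{\left(m \right)} = \left(-28 + 78\right) \left(m - m\right) = 50 \cdot 0 = 0$)
$H - o{\left(-208 \right)} = -1055 - 0 = -1055 + 0 = -1055$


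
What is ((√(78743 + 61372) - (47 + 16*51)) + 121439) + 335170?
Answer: 455746 + √140115 ≈ 4.5612e+5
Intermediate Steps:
((√(78743 + 61372) - (47 + 16*51)) + 121439) + 335170 = ((√140115 - (47 + 816)) + 121439) + 335170 = ((√140115 - 1*863) + 121439) + 335170 = ((√140115 - 863) + 121439) + 335170 = ((-863 + √140115) + 121439) + 335170 = (120576 + √140115) + 335170 = 455746 + √140115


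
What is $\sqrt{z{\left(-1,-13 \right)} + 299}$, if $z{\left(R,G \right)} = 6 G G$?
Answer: $\sqrt{1313} \approx 36.235$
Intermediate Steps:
$z{\left(R,G \right)} = 6 G^{2}$
$\sqrt{z{\left(-1,-13 \right)} + 299} = \sqrt{6 \left(-13\right)^{2} + 299} = \sqrt{6 \cdot 169 + 299} = \sqrt{1014 + 299} = \sqrt{1313}$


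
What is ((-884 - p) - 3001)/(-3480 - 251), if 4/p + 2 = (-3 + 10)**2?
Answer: 182599/175357 ≈ 1.0413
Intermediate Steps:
p = 4/47 (p = 4/(-2 + (-3 + 10)**2) = 4/(-2 + 7**2) = 4/(-2 + 49) = 4/47 ≈ 0.085106)
((-884 - p) - 3001)/(-3480 - 251) = ((-884 - 1*4/47) - 3001)/(-3480 - 251) = ((-884 - 4/47) - 3001)/(-3731) = (-41552/47 - 3001)*(-1/3731) = -182599/47*(-1/3731) = 182599/175357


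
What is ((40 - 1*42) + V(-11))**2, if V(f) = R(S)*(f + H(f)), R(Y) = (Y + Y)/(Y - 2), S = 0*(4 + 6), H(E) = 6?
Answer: 4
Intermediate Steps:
S = 0 (S = 0*10 = 0)
R(Y) = 2*Y/(-2 + Y) (R(Y) = (2*Y)/(-2 + Y) = 2*Y/(-2 + Y))
V(f) = 0 (V(f) = (2*0/(-2 + 0))*(f + 6) = (2*0/(-2))*(6 + f) = (2*0*(-1/2))*(6 + f) = 0*(6 + f) = 0)
((40 - 1*42) + V(-11))**2 = ((40 - 1*42) + 0)**2 = ((40 - 42) + 0)**2 = (-2 + 0)**2 = (-2)**2 = 4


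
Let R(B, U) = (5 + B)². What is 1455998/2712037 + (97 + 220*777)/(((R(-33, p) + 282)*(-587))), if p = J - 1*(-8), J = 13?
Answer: 447220428147/1697035456454 ≈ 0.26353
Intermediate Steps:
p = 21 (p = 13 - 1*(-8) = 13 + 8 = 21)
1455998/2712037 + (97 + 220*777)/(((R(-33, p) + 282)*(-587))) = 1455998/2712037 + (97 + 220*777)/((((5 - 33)² + 282)*(-587))) = 1455998*(1/2712037) + (97 + 170940)/((((-28)² + 282)*(-587))) = 1455998/2712037 + 171037/(((784 + 282)*(-587))) = 1455998/2712037 + 171037/((1066*(-587))) = 1455998/2712037 + 171037/(-625742) = 1455998/2712037 + 171037*(-1/625742) = 1455998/2712037 - 171037/625742 = 447220428147/1697035456454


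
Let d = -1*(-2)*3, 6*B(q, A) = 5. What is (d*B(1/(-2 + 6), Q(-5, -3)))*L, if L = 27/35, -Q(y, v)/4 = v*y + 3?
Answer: 27/7 ≈ 3.8571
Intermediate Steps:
Q(y, v) = -12 - 4*v*y (Q(y, v) = -4*(v*y + 3) = -4*(3 + v*y) = -12 - 4*v*y)
B(q, A) = 5/6 (B(q, A) = (1/6)*5 = 5/6)
d = 6 (d = 2*3 = 6)
L = 27/35 (L = 27*(1/35) = 27/35 ≈ 0.77143)
(d*B(1/(-2 + 6), Q(-5, -3)))*L = (6*(5/6))*(27/35) = 5*(27/35) = 27/7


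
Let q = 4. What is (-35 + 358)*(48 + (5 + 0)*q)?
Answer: 21964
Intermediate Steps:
(-35 + 358)*(48 + (5 + 0)*q) = (-35 + 358)*(48 + (5 + 0)*4) = 323*(48 + 5*4) = 323*(48 + 20) = 323*68 = 21964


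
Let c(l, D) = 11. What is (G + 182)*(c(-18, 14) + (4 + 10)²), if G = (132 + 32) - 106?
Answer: 49680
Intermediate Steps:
G = 58 (G = 164 - 106 = 58)
(G + 182)*(c(-18, 14) + (4 + 10)²) = (58 + 182)*(11 + (4 + 10)²) = 240*(11 + 14²) = 240*(11 + 196) = 240*207 = 49680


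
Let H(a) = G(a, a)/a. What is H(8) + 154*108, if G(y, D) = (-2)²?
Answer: 33265/2 ≈ 16633.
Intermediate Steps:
G(y, D) = 4
H(a) = 4/a
H(8) + 154*108 = 4/8 + 154*108 = 4*(⅛) + 16632 = ½ + 16632 = 33265/2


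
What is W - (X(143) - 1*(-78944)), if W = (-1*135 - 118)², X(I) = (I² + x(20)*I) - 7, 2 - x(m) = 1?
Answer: -35520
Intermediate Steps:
x(m) = 1 (x(m) = 2 - 1*1 = 2 - 1 = 1)
X(I) = -7 + I + I² (X(I) = (I² + 1*I) - 7 = (I² + I) - 7 = (I + I²) - 7 = -7 + I + I²)
W = 64009 (W = (-135 - 118)² = (-253)² = 64009)
W - (X(143) - 1*(-78944)) = 64009 - ((-7 + 143 + 143²) - 1*(-78944)) = 64009 - ((-7 + 143 + 20449) + 78944) = 64009 - (20585 + 78944) = 64009 - 1*99529 = 64009 - 99529 = -35520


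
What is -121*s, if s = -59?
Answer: 7139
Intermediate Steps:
-121*s = -121*(-59) = 7139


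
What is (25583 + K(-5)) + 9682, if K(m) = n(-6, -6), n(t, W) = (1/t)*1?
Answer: 211589/6 ≈ 35265.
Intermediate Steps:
n(t, W) = 1/t
K(m) = -1/6 (K(m) = 1/(-6) = -1/6)
(25583 + K(-5)) + 9682 = (25583 - 1/6) + 9682 = 153497/6 + 9682 = 211589/6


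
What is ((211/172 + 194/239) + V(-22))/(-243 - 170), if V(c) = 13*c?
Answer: 197849/287756 ≈ 0.68756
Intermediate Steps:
((211/172 + 194/239) + V(-22))/(-243 - 170) = ((211/172 + 194/239) + 13*(-22))/(-243 - 170) = ((211*(1/172) + 194*(1/239)) - 286)/(-413) = ((211/172 + 194/239) - 286)*(-1/413) = (83797/41108 - 286)*(-1/413) = -11673091/41108*(-1/413) = 197849/287756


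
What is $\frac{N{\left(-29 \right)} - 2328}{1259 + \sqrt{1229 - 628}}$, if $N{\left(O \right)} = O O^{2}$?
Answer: $- \frac{33636703}{1584480} + \frac{26717 \sqrt{601}}{1584480} \approx -20.815$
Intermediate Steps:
$N{\left(O \right)} = O^{3}$
$\frac{N{\left(-29 \right)} - 2328}{1259 + \sqrt{1229 - 628}} = \frac{\left(-29\right)^{3} - 2328}{1259 + \sqrt{1229 - 628}} = \frac{-24389 - 2328}{1259 + \sqrt{601}} = - \frac{26717}{1259 + \sqrt{601}}$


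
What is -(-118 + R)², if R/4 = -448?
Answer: -3648100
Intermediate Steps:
R = -1792 (R = 4*(-448) = -1792)
-(-118 + R)² = -(-118 - 1792)² = -1*(-1910)² = -1*3648100 = -3648100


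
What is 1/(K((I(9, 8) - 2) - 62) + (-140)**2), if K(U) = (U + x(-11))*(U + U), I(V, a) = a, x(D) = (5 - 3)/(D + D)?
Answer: 11/284704 ≈ 3.8637e-5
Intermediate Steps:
x(D) = 1/D (x(D) = 2/((2*D)) = 2*(1/(2*D)) = 1/D)
K(U) = 2*U*(-1/11 + U) (K(U) = (U + 1/(-11))*(U + U) = (U - 1/11)*(2*U) = (-1/11 + U)*(2*U) = 2*U*(-1/11 + U))
1/(K((I(9, 8) - 2) - 62) + (-140)**2) = 1/(2*((8 - 2) - 62)*(-1 + 11*((8 - 2) - 62))/11 + (-140)**2) = 1/(2*(6 - 62)*(-1 + 11*(6 - 62))/11 + 19600) = 1/((2/11)*(-56)*(-1 + 11*(-56)) + 19600) = 1/((2/11)*(-56)*(-1 - 616) + 19600) = 1/((2/11)*(-56)*(-617) + 19600) = 1/(69104/11 + 19600) = 1/(284704/11) = 11/284704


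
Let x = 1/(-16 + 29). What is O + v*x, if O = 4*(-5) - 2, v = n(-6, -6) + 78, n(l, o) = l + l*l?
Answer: -178/13 ≈ -13.692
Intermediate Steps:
n(l, o) = l + l²
v = 108 (v = -6*(1 - 6) + 78 = -6*(-5) + 78 = 30 + 78 = 108)
O = -22 (O = -20 - 2 = -22)
x = 1/13 ≈ 0.076923
O + v*x = -22 + 108*(1/13) = -22 + 108/13 = -178/13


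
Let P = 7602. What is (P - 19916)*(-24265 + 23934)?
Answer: 4075934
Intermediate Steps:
(P - 19916)*(-24265 + 23934) = (7602 - 19916)*(-24265 + 23934) = -12314*(-331) = 4075934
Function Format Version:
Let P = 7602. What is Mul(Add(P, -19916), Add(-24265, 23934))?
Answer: 4075934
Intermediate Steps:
Mul(Add(P, -19916), Add(-24265, 23934)) = Mul(Add(7602, -19916), Add(-24265, 23934)) = Mul(-12314, -331) = 4075934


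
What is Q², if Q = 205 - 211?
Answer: 36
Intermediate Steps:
Q = -6
Q² = (-6)² = 36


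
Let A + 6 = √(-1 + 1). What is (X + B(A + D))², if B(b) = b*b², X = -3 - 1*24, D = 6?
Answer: 729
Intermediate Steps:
A = -6 (A = -6 + √(-1 + 1) = -6 + √0 = -6 + 0 = -6)
X = -27 (X = -3 - 24 = -27)
B(b) = b³
(X + B(A + D))² = (-27 + (-6 + 6)³)² = (-27 + 0³)² = (-27 + 0)² = (-27)² = 729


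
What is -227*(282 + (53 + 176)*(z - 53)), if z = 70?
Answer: -947725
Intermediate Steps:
-227*(282 + (53 + 176)*(z - 53)) = -227*(282 + (53 + 176)*(70 - 53)) = -227*(282 + 229*17) = -227*(282 + 3893) = -227*4175 = -947725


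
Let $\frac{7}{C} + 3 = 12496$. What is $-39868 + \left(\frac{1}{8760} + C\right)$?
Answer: $- \frac{4363101220427}{109438680} \approx -39868.0$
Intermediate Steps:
$C = \frac{7}{12493}$ ($C = \frac{7}{-3 + 12496} = \frac{7}{12493} \approx 0.00056031$)
$-39868 + \left(\frac{1}{8760} + C\right) = -39868 + \left(\frac{1}{8760} + \frac{7}{12493}\right) = -39868 + \frac{73813}{109438680} = - \frac{4363101220427}{109438680}$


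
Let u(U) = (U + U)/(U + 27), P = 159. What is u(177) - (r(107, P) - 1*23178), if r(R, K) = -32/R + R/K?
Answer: 13407916169/578442 ≈ 23179.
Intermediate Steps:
u(U) = 2*U/(27 + U) (u(U) = (2*U)/(27 + U) = 2*U/(27 + U))
u(177) - (r(107, P) - 1*23178) = 2*177/(27 + 177) - ((-32/107 + 107/159) - 1*23178) = 2*177/204 - ((-32*1/107 + 107*(1/159)) - 23178) = 2*177*(1/204) - ((-32/107 + 107/159) - 23178) = 59/34 - (6361/17013 - 23178) = 59/34 - 1*(-394320953/17013) = 59/34 + 394320953/17013 = 13407916169/578442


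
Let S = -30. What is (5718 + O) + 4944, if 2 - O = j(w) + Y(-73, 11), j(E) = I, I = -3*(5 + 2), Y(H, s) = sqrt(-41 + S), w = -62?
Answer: 10685 - I*sqrt(71) ≈ 10685.0 - 8.4261*I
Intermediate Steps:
Y(H, s) = I*sqrt(71) (Y(H, s) = sqrt(-41 - 30) = sqrt(-71) = I*sqrt(71))
I = -21 (I = -3*7 = -21)
j(E) = -21
O = 23 - I*sqrt(71) (O = 2 - (-21 + I*sqrt(71)) = 2 + (21 - I*sqrt(71)) = 23 - I*sqrt(71) ≈ 23.0 - 8.4261*I)
(5718 + O) + 4944 = (5718 + (23 - I*sqrt(71))) + 4944 = (5741 - I*sqrt(71)) + 4944 = 10685 - I*sqrt(71)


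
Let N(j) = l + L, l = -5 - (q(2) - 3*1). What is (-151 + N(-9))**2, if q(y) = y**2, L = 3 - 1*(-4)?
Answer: 22500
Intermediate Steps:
L = 7 (L = 3 + 4 = 7)
l = -6 (l = -5 - (2**2 - 3*1) = -5 - (4 - 3) = -5 - 1*1 = -5 - 1 = -6)
N(j) = 1 (N(j) = -6 + 7 = 1)
(-151 + N(-9))**2 = (-151 + 1)**2 = (-150)**2 = 22500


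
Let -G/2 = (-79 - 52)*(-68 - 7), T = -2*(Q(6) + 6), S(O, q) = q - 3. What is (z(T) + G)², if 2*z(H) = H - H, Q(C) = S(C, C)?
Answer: 386122500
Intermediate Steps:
S(O, q) = -3 + q
Q(C) = -3 + C
T = -18 (T = -2*((-3 + 6) + 6) = -2*(3 + 6) = -2*9 = -18)
z(H) = 0 (z(H) = (H - H)/2 = (½)*0 = 0)
G = -19650 (G = -2*(-79 - 52)*(-68 - 7) = -(-262)*(-75) = -2*9825 = -19650)
(z(T) + G)² = (0 - 19650)² = (-19650)² = 386122500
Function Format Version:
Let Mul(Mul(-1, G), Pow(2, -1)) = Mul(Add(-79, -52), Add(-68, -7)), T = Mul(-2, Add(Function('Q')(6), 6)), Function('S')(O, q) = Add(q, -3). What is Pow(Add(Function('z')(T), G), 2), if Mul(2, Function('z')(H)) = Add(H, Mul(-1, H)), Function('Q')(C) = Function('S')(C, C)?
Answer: 386122500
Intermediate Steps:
Function('S')(O, q) = Add(-3, q)
Function('Q')(C) = Add(-3, C)
T = -18 (T = Mul(-2, Add(Add(-3, 6), 6)) = Mul(-2, Add(3, 6)) = Mul(-2, 9) = -18)
Function('z')(H) = 0 (Function('z')(H) = Mul(Rational(1, 2), Add(H, Mul(-1, H))) = Mul(Rational(1, 2), 0) = 0)
G = -19650 (G = Mul(-2, Mul(Add(-79, -52), Add(-68, -7))) = Mul(-2, Mul(-131, -75)) = Mul(-2, 9825) = -19650)
Pow(Add(Function('z')(T), G), 2) = Pow(Add(0, -19650), 2) = Pow(-19650, 2) = 386122500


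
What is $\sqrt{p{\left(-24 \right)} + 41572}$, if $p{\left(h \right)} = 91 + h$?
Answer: $\sqrt{41639} \approx 204.06$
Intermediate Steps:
$\sqrt{p{\left(-24 \right)} + 41572} = \sqrt{\left(91 - 24\right) + 41572} = \sqrt{67 + 41572} = \sqrt{41639}$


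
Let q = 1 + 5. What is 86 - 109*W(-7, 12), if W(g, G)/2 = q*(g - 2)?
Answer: 11858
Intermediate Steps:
q = 6
W(g, G) = -24 + 12*g (W(g, G) = 2*(6*(g - 2)) = 2*(6*(-2 + g)) = 2*(-12 + 6*g) = -24 + 12*g)
86 - 109*W(-7, 12) = 86 - 109*(-24 + 12*(-7)) = 86 - 109*(-24 - 84) = 86 - 109*(-108) = 86 + 11772 = 11858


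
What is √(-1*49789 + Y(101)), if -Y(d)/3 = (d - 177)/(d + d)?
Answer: 5*I*√20315443/101 ≈ 223.13*I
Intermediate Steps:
Y(d) = -3*(-177 + d)/(2*d) (Y(d) = -3*(d - 177)/(d + d) = -3*(-177 + d)/(2*d))
√(-1*49789 + Y(101)) = √(-1*49789 + (3/2)*(177 - 1*101)/101) = √(-49789 + (3/2)*(1/101)*(177 - 101)) = √(-49789 + (3/2)*(1/101)*76) = √(-49789 + 114/101) = √(-5028575/101) = 5*I*√20315443/101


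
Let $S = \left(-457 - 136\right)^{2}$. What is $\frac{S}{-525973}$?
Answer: $- \frac{351649}{525973} \approx -0.66857$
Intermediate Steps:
$S = 351649$ ($S = \left(-593\right)^{2} = 351649$)
$\frac{S}{-525973} = \frac{351649}{-525973} = 351649 \left(- \frac{1}{525973}\right) = - \frac{351649}{525973}$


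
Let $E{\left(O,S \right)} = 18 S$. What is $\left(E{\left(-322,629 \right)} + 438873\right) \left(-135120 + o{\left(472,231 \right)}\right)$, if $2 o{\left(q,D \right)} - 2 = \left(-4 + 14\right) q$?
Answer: $-59767438005$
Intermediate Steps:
$o{\left(q,D \right)} = 1 + 5 q$ ($o{\left(q,D \right)} = 1 + \frac{\left(-4 + 14\right) q}{2} = 1 + \frac{10 q}{2} = 1 + 5 q$)
$\left(E{\left(-322,629 \right)} + 438873\right) \left(-135120 + o{\left(472,231 \right)}\right) = \left(18 \cdot 629 + 438873\right) \left(-135120 + \left(1 + 5 \cdot 472\right)\right) = \left(11322 + 438873\right) \left(-135120 + \left(1 + 2360\right)\right) = 450195 \left(-135120 + 2361\right) = 450195 \left(-132759\right) = -59767438005$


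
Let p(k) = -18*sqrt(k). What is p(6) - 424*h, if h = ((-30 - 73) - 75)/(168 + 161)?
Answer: 75472/329 - 18*sqrt(6) ≈ 185.31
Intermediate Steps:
h = -178/329 (h = (-103 - 75)/329 = -178*1/329 = -178/329 ≈ -0.54103)
p(6) - 424*h = -18*sqrt(6) - 424*(-178/329) = -18*sqrt(6) + 75472/329 = 75472/329 - 18*sqrt(6)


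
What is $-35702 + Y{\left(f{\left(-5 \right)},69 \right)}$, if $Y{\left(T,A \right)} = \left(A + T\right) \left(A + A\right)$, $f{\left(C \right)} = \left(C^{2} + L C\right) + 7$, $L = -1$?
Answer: $-21074$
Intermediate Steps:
$f{\left(C \right)} = 7 + C^{2} - C$ ($f{\left(C \right)} = \left(C^{2} - C\right) + 7 = 7 + C^{2} - C$)
$Y{\left(T,A \right)} = 2 A \left(A + T\right)$ ($Y{\left(T,A \right)} = \left(A + T\right) 2 A = 2 A \left(A + T\right)$)
$-35702 + Y{\left(f{\left(-5 \right)},69 \right)} = -35702 + 2 \cdot 69 \left(69 + \left(7 + \left(-5\right)^{2} - -5\right)\right) = -35702 + 2 \cdot 69 \left(69 + \left(7 + 25 + 5\right)\right) = -35702 + 2 \cdot 69 \left(69 + 37\right) = -35702 + 2 \cdot 69 \cdot 106 = -35702 + 14628 = -21074$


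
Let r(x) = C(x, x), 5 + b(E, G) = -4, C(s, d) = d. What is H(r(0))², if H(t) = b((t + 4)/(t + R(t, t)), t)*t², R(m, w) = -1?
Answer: 0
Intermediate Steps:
b(E, G) = -9 (b(E, G) = -5 - 4 = -9)
r(x) = x
H(t) = -9*t²
H(r(0))² = (-9*0²)² = (-9*0)² = 0² = 0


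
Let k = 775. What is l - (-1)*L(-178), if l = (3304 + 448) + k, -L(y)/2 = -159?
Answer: 4845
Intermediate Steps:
L(y) = 318 (L(y) = -2*(-159) = 318)
l = 4527 (l = (3304 + 448) + 775 = 3752 + 775 = 4527)
l - (-1)*L(-178) = 4527 - (-1)*318 = 4527 - 1*(-318) = 4527 + 318 = 4845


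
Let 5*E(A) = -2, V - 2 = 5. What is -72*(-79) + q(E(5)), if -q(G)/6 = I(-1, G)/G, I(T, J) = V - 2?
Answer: 5763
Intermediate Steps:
V = 7 (V = 2 + 5 = 7)
E(A) = -⅖ (E(A) = (⅕)*(-2) = -⅖)
I(T, J) = 5 (I(T, J) = 7 - 2 = 5)
q(G) = -30/G
-72*(-79) + q(E(5)) = -72*(-79) - 30/(-⅖) = 5688 - 30*(-5/2) = 5688 + 75 = 5763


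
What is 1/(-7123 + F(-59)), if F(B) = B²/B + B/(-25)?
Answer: -25/179491 ≈ -0.00013928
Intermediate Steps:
F(B) = 24*B/25 (F(B) = B + B*(-1/25) = B - B/25 = 24*B/25)
1/(-7123 + F(-59)) = 1/(-7123 + (24/25)*(-59)) = 1/(-7123 - 1416/25) = 1/(-179491/25) = -25/179491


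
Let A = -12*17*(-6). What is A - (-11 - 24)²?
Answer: -1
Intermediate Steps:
A = 1224 (A = -204*(-6) = 1224)
A - (-11 - 24)² = 1224 - (-11 - 24)² = 1224 - 1*(-35)² = 1224 - 1*1225 = 1224 - 1225 = -1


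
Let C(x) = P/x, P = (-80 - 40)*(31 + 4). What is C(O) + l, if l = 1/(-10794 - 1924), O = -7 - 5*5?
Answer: 3338473/25436 ≈ 131.25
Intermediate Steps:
O = -32 (O = -7 - 25 = -32)
l = -1/12718 (l = 1/(-12718) = -1/12718 ≈ -7.8629e-5)
P = -4200 (P = -120*35 = -4200)
C(x) = -4200/x
C(O) + l = -4200/(-32) - 1/12718 = -4200*(-1/32) - 1/12718 = 525/4 - 1/12718 = 3338473/25436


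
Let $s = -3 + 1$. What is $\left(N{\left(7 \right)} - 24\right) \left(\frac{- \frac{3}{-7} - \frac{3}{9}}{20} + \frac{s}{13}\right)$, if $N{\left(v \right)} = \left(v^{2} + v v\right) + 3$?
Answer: $- \frac{4477}{390} \approx -11.479$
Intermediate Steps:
$N{\left(v \right)} = 3 + 2 v^{2}$ ($N{\left(v \right)} = \left(v^{2} + v^{2}\right) + 3 = 2 v^{2} + 3 = 3 + 2 v^{2}$)
$s = -2$
$\left(N{\left(7 \right)} - 24\right) \left(\frac{- \frac{3}{-7} - \frac{3}{9}}{20} + \frac{s}{13}\right) = \left(\left(3 + 2 \cdot 7^{2}\right) - 24\right) \left(\frac{- \frac{3}{-7} - \frac{3}{9}}{20} - \frac{2}{13}\right) = \left(\left(3 + 2 \cdot 49\right) - 24\right) \left(\left(\left(-3\right) \left(- \frac{1}{7}\right) - \frac{1}{3}\right) \frac{1}{20} - \frac{2}{13}\right) = \left(\left(3 + 98\right) - 24\right) \left(\left(\frac{3}{7} - \frac{1}{3}\right) \frac{1}{20} - \frac{2}{13}\right) = \left(101 - 24\right) \left(\frac{2}{21} \cdot \frac{1}{20} - \frac{2}{13}\right) = 77 \left(\frac{1}{210} - \frac{2}{13}\right) = 77 \left(- \frac{407}{2730}\right) = - \frac{4477}{390}$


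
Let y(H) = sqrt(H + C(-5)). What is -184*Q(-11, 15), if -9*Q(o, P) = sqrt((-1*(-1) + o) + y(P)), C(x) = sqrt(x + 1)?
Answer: 184*sqrt(-10 + sqrt(15 + 2*I))/9 ≈ 1.0644 + 50.582*I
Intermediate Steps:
C(x) = sqrt(1 + x)
y(H) = sqrt(H + 2*I) (y(H) = sqrt(H + sqrt(1 - 5)) = sqrt(H + sqrt(-4)) = sqrt(H + 2*I))
Q(o, P) = -sqrt(1 + o + sqrt(P + 2*I))/9 (Q(o, P) = -sqrt((-1*(-1) + o) + sqrt(P + 2*I))/9 = -sqrt((1 + o) + sqrt(P + 2*I))/9 = -sqrt(1 + o + sqrt(P + 2*I))/9)
-184*Q(-11, 15) = -(-184)*sqrt(1 - 11 + sqrt(15 + 2*I))/9 = -(-184)*sqrt(-10 + sqrt(15 + 2*I))/9 = 184*sqrt(-10 + sqrt(15 + 2*I))/9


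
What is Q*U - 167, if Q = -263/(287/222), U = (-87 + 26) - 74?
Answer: 7834181/287 ≈ 27297.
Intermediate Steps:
U = -135 (U = -61 - 74 = -135)
Q = -58386/287 (Q = -263/(287*(1/222)) = -263/287/222 = -263*222/287 = -58386/287 ≈ -203.44)
Q*U - 167 = -58386/287*(-135) - 167 = 7882110/287 - 167 = 7834181/287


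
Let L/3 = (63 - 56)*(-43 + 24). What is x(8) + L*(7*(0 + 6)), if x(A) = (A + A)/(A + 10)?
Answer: -150814/9 ≈ -16757.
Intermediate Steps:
L = -399 (L = 3*((63 - 56)*(-43 + 24)) = 3*(7*(-19)) = 3*(-133) = -399)
x(A) = 2*A/(10 + A) (x(A) = (2*A)/(10 + A) = 2*A/(10 + A))
x(8) + L*(7*(0 + 6)) = 2*8/(10 + 8) - 2793*(0 + 6) = 2*8/18 - 2793*6 = 2*8*(1/18) - 399*42 = 8/9 - 16758 = -150814/9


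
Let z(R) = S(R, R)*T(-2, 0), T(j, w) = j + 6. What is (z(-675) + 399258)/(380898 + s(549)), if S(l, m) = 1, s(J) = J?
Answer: 399262/381447 ≈ 1.0467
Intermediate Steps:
T(j, w) = 6 + j
z(R) = 4 (z(R) = 1*(6 - 2) = 1*4 = 4)
(z(-675) + 399258)/(380898 + s(549)) = (4 + 399258)/(380898 + 549) = 399262/381447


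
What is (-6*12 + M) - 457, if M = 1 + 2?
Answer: -526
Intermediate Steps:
M = 3
(-6*12 + M) - 457 = (-6*12 + 3) - 457 = (-72 + 3) - 457 = -69 - 457 = -526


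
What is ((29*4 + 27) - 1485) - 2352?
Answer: -3694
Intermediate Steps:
((29*4 + 27) - 1485) - 2352 = ((116 + 27) - 1485) - 2352 = (143 - 1485) - 2352 = -1342 - 2352 = -3694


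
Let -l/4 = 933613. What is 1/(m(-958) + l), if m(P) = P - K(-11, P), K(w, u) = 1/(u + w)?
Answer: -969/3619612289 ≈ -2.6771e-7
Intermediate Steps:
l = -3734452 (l = -4*933613 = -3734452)
m(P) = P - 1/(-11 + P) (m(P) = P - 1/(P - 11) = P - 1/(-11 + P))
1/(m(-958) + l) = 1/((-1 - 958*(-11 - 958))/(-11 - 958) - 3734452) = 1/((-1 - 958*(-969))/(-969) - 3734452) = 1/(-(-1 + 928302)/969 - 3734452) = 1/(-1/969*928301 - 3734452) = 1/(-928301/969 - 3734452) = 1/(-3619612289/969) = -969/3619612289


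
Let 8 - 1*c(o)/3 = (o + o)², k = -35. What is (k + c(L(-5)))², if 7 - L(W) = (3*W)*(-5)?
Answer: 3080139001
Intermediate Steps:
L(W) = 7 + 15*W (L(W) = 7 - 3*W*(-5) = 7 - (-15)*W = 7 + 15*W)
c(o) = 24 - 12*o² (c(o) = 24 - 3*(o + o)² = 24 - 3*4*o² = 24 - 12*o²)
(k + c(L(-5)))² = (-35 + (24 - 12*(7 + 15*(-5))²))² = (-35 + (24 - 12*(7 - 75)²))² = (-35 + (24 - 12*(-68)²))² = (-35 + (24 - 12*4624))² = (-35 + (24 - 55488))² = (-35 - 55464)² = (-55499)² = 3080139001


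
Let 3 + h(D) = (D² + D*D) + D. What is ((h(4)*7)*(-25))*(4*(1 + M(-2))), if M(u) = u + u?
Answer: 69300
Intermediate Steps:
h(D) = -3 + D + 2*D² (h(D) = -3 + ((D² + D*D) + D) = -3 + ((D² + D²) + D) = -3 + (2*D² + D) = -3 + (D + 2*D²) = -3 + D + 2*D²)
M(u) = 2*u
((h(4)*7)*(-25))*(4*(1 + M(-2))) = (((-3 + 4 + 2*4²)*7)*(-25))*(4*(1 + 2*(-2))) = (((-3 + 4 + 2*16)*7)*(-25))*(4*(1 - 4)) = (((-3 + 4 + 32)*7)*(-25))*(4*(-3)) = ((33*7)*(-25))*(-12) = (231*(-25))*(-12) = -5775*(-12) = 69300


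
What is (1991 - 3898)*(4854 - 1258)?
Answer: -6857572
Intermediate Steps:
(1991 - 3898)*(4854 - 1258) = -1907*3596 = -6857572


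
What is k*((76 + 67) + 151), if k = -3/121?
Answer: -882/121 ≈ -7.2893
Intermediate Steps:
k = -3/121 (k = -3*1/121 = -3/121 ≈ -0.024793)
k*((76 + 67) + 151) = -3*((76 + 67) + 151)/121 = -3*(143 + 151)/121 = -3/121*294 = -882/121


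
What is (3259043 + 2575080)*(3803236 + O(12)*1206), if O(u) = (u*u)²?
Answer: 168086054302796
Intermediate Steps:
O(u) = u⁴ (O(u) = (u²)² = u⁴)
(3259043 + 2575080)*(3803236 + O(12)*1206) = (3259043 + 2575080)*(3803236 + 12⁴*1206) = 5834123*(3803236 + 20736*1206) = 5834123*(3803236 + 25007616) = 5834123*28810852 = 168086054302796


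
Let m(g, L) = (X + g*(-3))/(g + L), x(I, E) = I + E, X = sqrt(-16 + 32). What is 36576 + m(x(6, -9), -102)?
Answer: 3840467/105 ≈ 36576.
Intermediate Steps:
X = 4 (X = sqrt(16) = 4)
x(I, E) = E + I
m(g, L) = (4 - 3*g)/(L + g) (m(g, L) = (4 + g*(-3))/(g + L) = (4 - 3*g)/(L + g))
36576 + m(x(6, -9), -102) = 36576 + (4 - 3*(-9 + 6))/(-102 + (-9 + 6)) = 36576 + (4 - 3*(-3))/(-102 - 3) = 36576 + (4 + 9)/(-105) = 36576 - 1/105*13 = 36576 - 13/105 = 3840467/105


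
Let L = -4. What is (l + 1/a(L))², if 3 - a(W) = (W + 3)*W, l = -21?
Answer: 484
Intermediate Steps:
a(W) = 3 - W*(3 + W) (a(W) = 3 - (W + 3)*W = 3 - (3 + W)*W = 3 - W*(3 + W))
(l + 1/a(L))² = (-21 + 1/(3 - 1*(-4)² - 3*(-4)))² = (-21 + 1/(3 - 1*16 + 12))² = (-21 + 1/(3 - 16 + 12))² = (-21 + 1/(-1))² = (-21 - 1)² = (-22)² = 484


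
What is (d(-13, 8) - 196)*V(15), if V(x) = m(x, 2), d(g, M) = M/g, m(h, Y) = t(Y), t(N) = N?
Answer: -5112/13 ≈ -393.23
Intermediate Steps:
m(h, Y) = Y
V(x) = 2
(d(-13, 8) - 196)*V(15) = (8/(-13) - 196)*2 = (8*(-1/13) - 196)*2 = (-8/13 - 196)*2 = -2556/13*2 = -5112/13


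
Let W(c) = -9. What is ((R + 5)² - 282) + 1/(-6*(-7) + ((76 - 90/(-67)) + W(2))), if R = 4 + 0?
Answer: -1485926/7393 ≈ -200.99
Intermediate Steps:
R = 4
((R + 5)² - 282) + 1/(-6*(-7) + ((76 - 90/(-67)) + W(2))) = ((4 + 5)² - 282) + 1/(-6*(-7) + ((76 - 90/(-67)) - 9)) = (9² - 282) + 1/(42 + ((76 - 90*(-1/67)) - 9)) = (81 - 282) + 1/(42 + ((76 + 90/67) - 9)) = -201 + 1/(42 + (5182/67 - 9)) = -201 + 1/(42 + 4579/67) = -201 + 1/(7393/67) = -201 + 67/7393 = -1485926/7393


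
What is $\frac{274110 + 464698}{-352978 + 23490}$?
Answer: $- \frac{92351}{41186} \approx -2.2423$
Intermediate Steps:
$\frac{274110 + 464698}{-352978 + 23490} = \frac{738808}{-329488} = 738808 \left(- \frac{1}{329488}\right) = - \frac{92351}{41186}$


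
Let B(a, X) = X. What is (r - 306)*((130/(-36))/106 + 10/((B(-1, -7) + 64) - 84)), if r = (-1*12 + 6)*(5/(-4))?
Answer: 460685/3816 ≈ 120.72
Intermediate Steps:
r = 15/2 (r = (-12 + 6)*(5*(-¼)) = -6*(-5/4) = 15/2 ≈ 7.5000)
(r - 306)*((130/(-36))/106 + 10/((B(-1, -7) + 64) - 84)) = (15/2 - 306)*((130/(-36))/106 + 10/((-7 + 64) - 84)) = -597*((130*(-1/36))*(1/106) + 10/(57 - 84))/2 = -597*(-65/18*1/106 + 10/(-27))/2 = -597*(-65/1908 + 10*(-1/27))/2 = -597*(-65/1908 - 10/27)/2 = -597/2*(-2315/5724) = 460685/3816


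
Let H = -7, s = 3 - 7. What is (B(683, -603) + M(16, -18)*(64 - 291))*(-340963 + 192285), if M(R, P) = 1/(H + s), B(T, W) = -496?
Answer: 777437262/11 ≈ 7.0676e+7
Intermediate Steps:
s = -4
M(R, P) = -1/11 (M(R, P) = 1/(-7 - 4) = 1/(-11) = -1/11)
(B(683, -603) + M(16, -18)*(64 - 291))*(-340963 + 192285) = (-496 - (64 - 291)/11)*(-340963 + 192285) = (-496 - 1/11*(-227))*(-148678) = (-496 + 227/11)*(-148678) = -5229/11*(-148678) = 777437262/11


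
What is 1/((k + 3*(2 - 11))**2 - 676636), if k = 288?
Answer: -1/608515 ≈ -1.6433e-6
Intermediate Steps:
1/((k + 3*(2 - 11))**2 - 676636) = 1/((288 + 3*(2 - 11))**2 - 676636) = 1/((288 + 3*(-9))**2 - 676636) = 1/((288 - 27)**2 - 676636) = 1/(261**2 - 676636) = 1/(68121 - 676636) = 1/(-608515) = -1/608515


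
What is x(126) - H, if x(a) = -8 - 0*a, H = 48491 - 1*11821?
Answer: -36678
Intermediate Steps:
H = 36670 (H = 48491 - 11821 = 36670)
x(a) = -8 (x(a) = -8 - 6*0 = -8 + 0 = -8)
x(126) - H = -8 - 1*36670 = -8 - 36670 = -36678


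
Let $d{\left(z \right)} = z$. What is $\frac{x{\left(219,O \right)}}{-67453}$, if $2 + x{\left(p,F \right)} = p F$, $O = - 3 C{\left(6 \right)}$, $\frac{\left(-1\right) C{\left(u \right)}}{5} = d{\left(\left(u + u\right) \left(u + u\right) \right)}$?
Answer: $- \frac{473038}{67453} \approx -7.0129$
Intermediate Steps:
$C{\left(u \right)} = - 20 u^{2}$ ($C{\left(u \right)} = - 5 \left(u + u\right) \left(u + u\right) = - 5 \cdot 2 u 2 u = - 5 \cdot 4 u^{2} = - 20 u^{2}$)
$O = 2160$ ($O = - 3 \left(- 20 \cdot 6^{2}\right) = - 3 \left(\left(-20\right) 36\right) = \left(-3\right) \left(-720\right) = 2160$)
$x{\left(p,F \right)} = -2 + F p$ ($x{\left(p,F \right)} = -2 + p F = -2 + F p$)
$\frac{x{\left(219,O \right)}}{-67453} = \frac{-2 + 2160 \cdot 219}{-67453} = \left(-2 + 473040\right) \left(- \frac{1}{67453}\right) = 473038 \left(- \frac{1}{67453}\right) = - \frac{473038}{67453}$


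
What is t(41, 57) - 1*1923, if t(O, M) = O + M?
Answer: -1825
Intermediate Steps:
t(O, M) = M + O
t(41, 57) - 1*1923 = (57 + 41) - 1*1923 = 98 - 1923 = -1825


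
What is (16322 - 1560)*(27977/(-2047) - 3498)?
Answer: -106114909846/2047 ≈ -5.1839e+7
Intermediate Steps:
(16322 - 1560)*(27977/(-2047) - 3498) = 14762*(27977*(-1/2047) - 3498) = 14762*(-27977/2047 - 3498) = 14762*(-7188383/2047) = -106114909846/2047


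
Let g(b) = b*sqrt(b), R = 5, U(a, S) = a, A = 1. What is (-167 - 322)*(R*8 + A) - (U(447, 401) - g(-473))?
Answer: -20496 - 473*I*sqrt(473) ≈ -20496.0 - 10287.0*I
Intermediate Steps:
g(b) = b**(3/2)
(-167 - 322)*(R*8 + A) - (U(447, 401) - g(-473)) = (-167 - 322)*(5*8 + 1) - (447 - (-473)**(3/2)) = -489*(40 + 1) - (447 - (-473)*I*sqrt(473)) = -489*41 - (447 + 473*I*sqrt(473)) = -20049 + (-447 - 473*I*sqrt(473)) = -20496 - 473*I*sqrt(473)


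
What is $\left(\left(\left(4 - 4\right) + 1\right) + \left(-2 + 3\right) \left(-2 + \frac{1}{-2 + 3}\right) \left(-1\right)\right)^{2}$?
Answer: $4$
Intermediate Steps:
$\left(\left(\left(4 - 4\right) + 1\right) + \left(-2 + 3\right) \left(-2 + \frac{1}{-2 + 3}\right) \left(-1\right)\right)^{2} = \left(\left(0 + 1\right) + 1 \left(-2 + 1^{-1}\right) \left(-1\right)\right)^{2} = \left(1 + 1 \left(-2 + 1\right) \left(-1\right)\right)^{2} = \left(1 + 1 \left(-1\right) \left(-1\right)\right)^{2} = \left(1 - -1\right)^{2} = \left(1 + 1\right)^{2} = 2^{2} = 4$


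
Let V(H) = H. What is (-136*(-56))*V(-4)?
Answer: -30464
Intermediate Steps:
(-136*(-56))*V(-4) = -136*(-56)*(-4) = 7616*(-4) = -30464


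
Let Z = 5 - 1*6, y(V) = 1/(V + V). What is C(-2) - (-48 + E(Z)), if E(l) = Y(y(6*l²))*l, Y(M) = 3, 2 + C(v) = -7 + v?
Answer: 40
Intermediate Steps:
C(v) = -9 + v (C(v) = -2 + (-7 + v) = -9 + v)
y(V) = 1/(2*V)
Z = -1 (Z = 5 - 6 = -1)
E(l) = 3*l
C(-2) - (-48 + E(Z)) = (-9 - 2) - (-48 + 3*(-1)) = -11 - (-48 - 3) = -11 - 1*(-51) = -11 + 51 = 40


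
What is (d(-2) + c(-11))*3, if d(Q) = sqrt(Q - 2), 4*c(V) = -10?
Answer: -15/2 + 6*I ≈ -7.5 + 6.0*I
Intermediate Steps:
c(V) = -5/2 (c(V) = (1/4)*(-10) = -5/2)
d(Q) = sqrt(-2 + Q)
(d(-2) + c(-11))*3 = (sqrt(-2 - 2) - 5/2)*3 = (sqrt(-4) - 5/2)*3 = (2*I - 5/2)*3 = (-5/2 + 2*I)*3 = -15/2 + 6*I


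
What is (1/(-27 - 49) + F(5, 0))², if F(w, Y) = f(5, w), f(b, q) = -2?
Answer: 23409/5776 ≈ 4.0528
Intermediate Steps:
F(w, Y) = -2
(1/(-27 - 49) + F(5, 0))² = (1/(-27 - 49) - 2)² = (1/(-76) - 2)² = (-1/76 - 2)² = (-153/76)² = 23409/5776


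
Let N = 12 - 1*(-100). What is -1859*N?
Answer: -208208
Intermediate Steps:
N = 112 (N = 12 + 100 = 112)
-1859*N = -1859*112 = -208208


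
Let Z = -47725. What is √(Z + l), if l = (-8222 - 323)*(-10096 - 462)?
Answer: √90170385 ≈ 9495.8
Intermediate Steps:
l = 90218110 (l = -8545*(-10558) = 90218110)
√(Z + l) = √(-47725 + 90218110) = √90170385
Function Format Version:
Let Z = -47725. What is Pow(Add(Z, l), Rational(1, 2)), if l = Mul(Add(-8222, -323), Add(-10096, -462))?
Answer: Pow(90170385, Rational(1, 2)) ≈ 9495.8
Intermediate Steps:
l = 90218110 (l = Mul(-8545, -10558) = 90218110)
Pow(Add(Z, l), Rational(1, 2)) = Pow(Add(-47725, 90218110), Rational(1, 2)) = Pow(90170385, Rational(1, 2))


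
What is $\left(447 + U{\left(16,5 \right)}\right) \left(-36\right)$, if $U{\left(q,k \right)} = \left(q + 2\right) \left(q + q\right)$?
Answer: $-36828$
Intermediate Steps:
$U{\left(q,k \right)} = 2 q \left(2 + q\right)$ ($U{\left(q,k \right)} = \left(2 + q\right) 2 q = 2 q \left(2 + q\right)$)
$\left(447 + U{\left(16,5 \right)}\right) \left(-36\right) = \left(447 + 2 \cdot 16 \left(2 + 16\right)\right) \left(-36\right) = \left(447 + 2 \cdot 16 \cdot 18\right) \left(-36\right) = \left(447 + 576\right) \left(-36\right) = 1023 \left(-36\right) = -36828$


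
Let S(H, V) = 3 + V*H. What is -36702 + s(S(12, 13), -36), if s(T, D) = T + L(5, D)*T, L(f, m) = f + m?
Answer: -41472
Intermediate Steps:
S(H, V) = 3 + H*V
s(T, D) = T + T*(5 + D) (s(T, D) = T + (5 + D)*T = T + T*(5 + D))
-36702 + s(S(12, 13), -36) = -36702 + (3 + 12*13)*(6 - 36) = -36702 + (3 + 156)*(-30) = -36702 + 159*(-30) = -36702 - 4770 = -41472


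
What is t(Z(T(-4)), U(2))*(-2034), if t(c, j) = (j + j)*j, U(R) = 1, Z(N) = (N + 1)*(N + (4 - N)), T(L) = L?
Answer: -4068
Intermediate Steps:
Z(N) = 4 + 4*N (Z(N) = (1 + N)*4 = 4 + 4*N)
t(c, j) = 2*j**2 (t(c, j) = (2*j)*j = 2*j**2)
t(Z(T(-4)), U(2))*(-2034) = (2*1**2)*(-2034) = (2*1)*(-2034) = 2*(-2034) = -4068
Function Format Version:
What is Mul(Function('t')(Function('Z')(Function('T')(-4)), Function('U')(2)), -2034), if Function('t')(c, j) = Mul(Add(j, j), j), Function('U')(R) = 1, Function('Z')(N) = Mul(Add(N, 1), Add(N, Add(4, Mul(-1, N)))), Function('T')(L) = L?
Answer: -4068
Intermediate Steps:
Function('Z')(N) = Add(4, Mul(4, N)) (Function('Z')(N) = Mul(Add(1, N), 4) = Add(4, Mul(4, N)))
Function('t')(c, j) = Mul(2, Pow(j, 2)) (Function('t')(c, j) = Mul(Mul(2, j), j) = Mul(2, Pow(j, 2)))
Mul(Function('t')(Function('Z')(Function('T')(-4)), Function('U')(2)), -2034) = Mul(Mul(2, Pow(1, 2)), -2034) = Mul(Mul(2, 1), -2034) = Mul(2, -2034) = -4068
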